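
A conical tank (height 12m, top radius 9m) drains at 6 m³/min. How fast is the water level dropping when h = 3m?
32/(27π) ≈ 0.3773 m/min

r/h = 9/12, so r = (3/4)h
V = (1/3)πr²h = (1/3)π((3/4)h)²h = (3/16)πh³
dV/dh = (9/16)πh²
dh/dt = (dV/dt)/(dV/dh) = -6/((9/16)π·3²) = -32/(27π) m/min
The level is dropping at 32/(27π) ≈ 0.3773 m/min.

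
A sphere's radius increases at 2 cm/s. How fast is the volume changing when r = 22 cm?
3872π cm³/s

V = (4/3)πr³
dV/dt = dV/dr · dr/dt = 4πr² · 2
At r = 22: dV/dt = 3872π cm³/s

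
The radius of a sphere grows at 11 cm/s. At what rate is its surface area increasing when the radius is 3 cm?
264π cm²/s

S = 4πr²
dS/dt = dS/dr · dr/dt = 8πr · 11
At r = 3: dS/dt = 264π cm²/s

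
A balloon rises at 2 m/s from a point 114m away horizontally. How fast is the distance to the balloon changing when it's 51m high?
34√1733/1733 ≈ 0.8167 m/s

z² = 114² + y²
z = √(114² + 51²) = 3√1733
dz/dt = y/z · dy/dt = 51/(3√1733) · 2 = 34√1733/1733 ≈ 0.8167 m/s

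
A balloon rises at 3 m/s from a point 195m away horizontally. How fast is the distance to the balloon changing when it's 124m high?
372√53401/53401 ≈ 1.61 m/s

z² = 195² + y²
z = √(195² + 124²) = √53401
dz/dt = y/z · dy/dt = 124/√53401 · 3 = 372√53401/53401 ≈ 1.61 m/s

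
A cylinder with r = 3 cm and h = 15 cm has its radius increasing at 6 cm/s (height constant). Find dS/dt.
252π cm²/s

S = 2πrh + 2πr² (lateral + bases)
dS/dt = (2πh + 4πr)·dr/dt = (2π·15 + 4π·3)·6
= 252π cm²/s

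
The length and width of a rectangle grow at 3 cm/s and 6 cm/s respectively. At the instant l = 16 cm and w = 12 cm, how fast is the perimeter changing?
18 cm/s

P = 2(l + w)
dP/dt = 2(dl/dt + dw/dt) = 2(3 + 6) = 18 cm/s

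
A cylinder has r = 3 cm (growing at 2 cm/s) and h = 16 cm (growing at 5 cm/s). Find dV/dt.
237π cm³/s

V = πr²h
dV/dt = 2πrh·dr/dt + πr²·dh/dt
= 2π(3)(16)(2) + π(3)²(5)
= 237π cm³/s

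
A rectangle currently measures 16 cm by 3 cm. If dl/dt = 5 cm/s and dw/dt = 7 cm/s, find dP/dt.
24 cm/s

P = 2(l + w)
dP/dt = 2(dl/dt + dw/dt) = 2(5 + 7) = 24 cm/s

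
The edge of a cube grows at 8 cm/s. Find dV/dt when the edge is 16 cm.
6144 cm³/s

V = s³
dV/dt = 3s² · ds/dt = 3·16²·8 = 6144 cm³/s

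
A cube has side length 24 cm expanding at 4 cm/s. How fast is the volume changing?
6912 cm³/s

V = s³
dV/dt = 3s² · ds/dt = 3·24²·4 = 6912 cm³/s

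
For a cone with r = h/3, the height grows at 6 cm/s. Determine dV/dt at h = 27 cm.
486π cm³/s

V = (1/3)π(h/3)²h = πh³/27
dV/dt = πh²/9 · 6
At h = 27: dV/dt = 486π cm³/s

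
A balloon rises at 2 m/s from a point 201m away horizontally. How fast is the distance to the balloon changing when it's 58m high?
116√43765/43765 ≈ 0.5545 m/s

z² = 201² + y²
z = √(201² + 58²) = √43765
dz/dt = y/z · dy/dt = 58/√43765 · 2 = 116√43765/43765 ≈ 0.5545 m/s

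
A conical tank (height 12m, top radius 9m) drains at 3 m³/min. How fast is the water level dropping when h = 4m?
1/(3π) ≈ 0.1061 m/min

r/h = 9/12, so r = (3/4)h
V = (1/3)πr²h = (1/3)π((3/4)h)²h = (3/16)πh³
dV/dh = (9/16)πh²
dh/dt = (dV/dt)/(dV/dh) = -3/((9/16)π·4²) = -1/(3π) m/min
The level is dropping at 1/(3π) ≈ 0.1061 m/min.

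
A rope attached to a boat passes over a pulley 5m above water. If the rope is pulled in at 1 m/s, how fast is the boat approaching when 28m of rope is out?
28√759/759 ≈ 1.016 m/s

rope² = x² + 5²
x = √(28² - 5²) = √759
dx/dt = (rope/x) · d(rope)/dt = (28/√759) · (-1) = -28√759/759 m/s
The boat approaches at 28√759/759 ≈ 1.016 m/s.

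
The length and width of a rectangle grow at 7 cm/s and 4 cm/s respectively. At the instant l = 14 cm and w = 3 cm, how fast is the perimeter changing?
22 cm/s

P = 2(l + w)
dP/dt = 2(dl/dt + dw/dt) = 2(7 + 4) = 22 cm/s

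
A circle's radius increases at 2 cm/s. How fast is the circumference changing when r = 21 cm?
4π cm/s

C = 2πr
dC/dt = 2π · dr/dt = 2π · 2 = 4π cm/s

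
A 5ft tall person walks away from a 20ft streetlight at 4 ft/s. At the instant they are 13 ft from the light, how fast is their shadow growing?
4/3 ft/s

By similar triangles: 20/(x+s) = 5/s
Solving: s = 5x/15
ds/dt = 5/15 · dx/dt = 1/3 · 4 = 4/3 ft/s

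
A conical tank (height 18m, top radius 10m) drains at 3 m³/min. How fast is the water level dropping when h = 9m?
3/(25π) ≈ 0.0382 m/min

r/h = 10/18, so r = (5/9)h
V = (1/3)πr²h = (1/3)π((5/9)h)²h = (25/243)πh³
dV/dh = (25/81)πh²
dh/dt = (dV/dt)/(dV/dh) = -3/((25/81)π·9²) = -3/(25π) m/min
The level is dropping at 3/(25π) ≈ 0.0382 m/min.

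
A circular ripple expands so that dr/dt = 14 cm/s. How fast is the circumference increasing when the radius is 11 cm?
28π cm/s

C = 2πr
dC/dt = 2π · dr/dt = 2π · 14 = 28π cm/s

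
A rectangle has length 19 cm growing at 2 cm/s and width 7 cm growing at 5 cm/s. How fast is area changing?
109 cm²/s

A = lw
dA/dt = w·dl/dt + l·dw/dt = 7·2 + 19·5 = 109 cm²/s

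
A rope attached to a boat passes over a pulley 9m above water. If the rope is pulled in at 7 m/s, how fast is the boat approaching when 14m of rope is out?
98√115/115 ≈ 9.139 m/s

rope² = x² + 9²
x = √(14² - 9²) = √115
dx/dt = (rope/x) · d(rope)/dt = (14/√115) · (-7) = -98√115/115 m/s
The boat approaches at 98√115/115 ≈ 9.139 m/s.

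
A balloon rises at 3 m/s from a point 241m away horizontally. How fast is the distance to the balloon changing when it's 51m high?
153√60682/60682 ≈ 0.6211 m/s

z² = 241² + y²
z = √(241² + 51²) = √60682
dz/dt = y/z · dy/dt = 51/√60682 · 3 = 153√60682/60682 ≈ 0.6211 m/s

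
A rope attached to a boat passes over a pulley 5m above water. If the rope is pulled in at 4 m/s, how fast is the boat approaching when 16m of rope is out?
64√231/231 ≈ 4.211 m/s

rope² = x² + 5²
x = √(16² - 5²) = √231
dx/dt = (rope/x) · d(rope)/dt = (16/√231) · (-4) = -64√231/231 m/s
The boat approaches at 64√231/231 ≈ 4.211 m/s.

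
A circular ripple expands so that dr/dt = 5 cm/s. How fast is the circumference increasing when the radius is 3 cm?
10π cm/s

C = 2πr
dC/dt = 2π · dr/dt = 2π · 5 = 10π cm/s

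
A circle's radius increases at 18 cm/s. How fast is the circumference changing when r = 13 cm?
36π cm/s

C = 2πr
dC/dt = 2π · dr/dt = 2π · 18 = 36π cm/s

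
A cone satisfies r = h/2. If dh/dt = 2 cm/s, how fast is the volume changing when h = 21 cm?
441π/2 cm³/s

V = (1/3)π(h/2)²h = πh³/12
dV/dt = πh²/4 · 2
At h = 21: dV/dt = 441π/2 cm³/s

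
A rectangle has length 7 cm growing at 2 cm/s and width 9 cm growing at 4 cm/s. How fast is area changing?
46 cm²/s

A = lw
dA/dt = w·dl/dt + l·dw/dt = 9·2 + 7·4 = 46 cm²/s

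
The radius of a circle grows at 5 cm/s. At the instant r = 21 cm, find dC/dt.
10π cm/s

C = 2πr
dC/dt = 2π · dr/dt = 2π · 5 = 10π cm/s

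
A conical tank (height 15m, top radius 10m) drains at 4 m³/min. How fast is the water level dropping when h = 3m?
1/π ≈ 0.3183 m/min

r/h = 10/15, so r = (2/3)h
V = (1/3)πr²h = (1/3)π((2/3)h)²h = (4/27)πh³
dV/dh = (4/9)πh²
dh/dt = (dV/dt)/(dV/dh) = -4/((4/9)π·3²) = -1/π m/min
The level is dropping at 1/π ≈ 0.3183 m/min.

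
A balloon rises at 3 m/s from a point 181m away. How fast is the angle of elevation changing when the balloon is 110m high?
0.012104 rad/s

tan(θ) = y/181
sec²(θ) · dθ/dt = (1/181) · dy/dt
dθ/dt = cos²(θ)/181 · 3 = 181/(181² + 110²) · 3
dθ/dt = 0.012104 rad/s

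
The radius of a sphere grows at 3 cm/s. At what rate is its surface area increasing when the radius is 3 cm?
72π cm²/s

S = 4πr²
dS/dt = dS/dr · dr/dt = 8πr · 3
At r = 3: dS/dt = 72π cm²/s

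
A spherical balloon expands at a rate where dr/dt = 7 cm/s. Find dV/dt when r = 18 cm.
9072π cm³/s

V = (4/3)πr³
dV/dt = dV/dr · dr/dt = 4πr² · 7
At r = 18: dV/dt = 9072π cm³/s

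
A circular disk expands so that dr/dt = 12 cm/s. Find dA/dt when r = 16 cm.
384π cm²/s

A = πr²
dA/dt = 2πr · dr/dt = 2π(16)(12) = 384π cm²/s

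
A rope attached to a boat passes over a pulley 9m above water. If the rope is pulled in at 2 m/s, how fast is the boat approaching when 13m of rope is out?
13√22/22 ≈ 2.772 m/s

rope² = x² + 9²
x = √(13² - 9²) = 2√22
dx/dt = (rope/x) · d(rope)/dt = (13/(2√22)) · (-2) = -13√22/22 m/s
The boat approaches at 13√22/22 ≈ 2.772 m/s.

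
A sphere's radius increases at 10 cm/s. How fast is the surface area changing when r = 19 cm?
1520π cm²/s

S = 4πr²
dS/dt = dS/dr · dr/dt = 8πr · 10
At r = 19: dS/dt = 1520π cm²/s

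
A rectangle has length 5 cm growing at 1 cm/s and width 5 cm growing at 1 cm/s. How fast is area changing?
10 cm²/s

A = lw
dA/dt = w·dl/dt + l·dw/dt = 5·1 + 5·1 = 10 cm²/s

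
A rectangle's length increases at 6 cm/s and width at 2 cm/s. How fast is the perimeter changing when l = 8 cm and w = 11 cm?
16 cm/s

P = 2(l + w)
dP/dt = 2(dl/dt + dw/dt) = 2(6 + 2) = 16 cm/s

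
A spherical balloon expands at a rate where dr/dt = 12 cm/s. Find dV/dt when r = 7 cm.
2352π cm³/s

V = (4/3)πr³
dV/dt = dV/dr · dr/dt = 4πr² · 12
At r = 7: dV/dt = 2352π cm³/s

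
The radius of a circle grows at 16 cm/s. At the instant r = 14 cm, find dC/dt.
32π cm/s

C = 2πr
dC/dt = 2π · dr/dt = 2π · 16 = 32π cm/s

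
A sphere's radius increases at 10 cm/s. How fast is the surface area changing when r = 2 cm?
160π cm²/s

S = 4πr²
dS/dt = dS/dr · dr/dt = 8πr · 10
At r = 2: dS/dt = 160π cm²/s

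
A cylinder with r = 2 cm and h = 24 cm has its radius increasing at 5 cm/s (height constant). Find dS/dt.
280π cm²/s

S = 2πrh + 2πr² (lateral + bases)
dS/dt = (2πh + 4πr)·dr/dt = (2π·24 + 4π·2)·5
= 280π cm²/s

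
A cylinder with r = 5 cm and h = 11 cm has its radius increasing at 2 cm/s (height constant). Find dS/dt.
84π cm²/s

S = 2πrh + 2πr² (lateral + bases)
dS/dt = (2πh + 4πr)·dr/dt = (2π·11 + 4π·5)·2
= 84π cm²/s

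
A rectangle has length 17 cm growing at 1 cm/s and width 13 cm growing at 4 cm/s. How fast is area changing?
81 cm²/s

A = lw
dA/dt = w·dl/dt + l·dw/dt = 13·1 + 17·4 = 81 cm²/s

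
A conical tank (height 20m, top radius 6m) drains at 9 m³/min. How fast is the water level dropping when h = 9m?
100/(81π) ≈ 0.393 m/min

r/h = 6/20, so r = (3/10)h
V = (1/3)πr²h = (1/3)π((3/10)h)²h = (3/100)πh³
dV/dh = (9/100)πh²
dh/dt = (dV/dt)/(dV/dh) = -9/((9/100)π·9²) = -100/(81π) m/min
The level is dropping at 100/(81π) ≈ 0.393 m/min.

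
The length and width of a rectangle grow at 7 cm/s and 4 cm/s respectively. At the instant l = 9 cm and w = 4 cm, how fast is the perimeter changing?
22 cm/s

P = 2(l + w)
dP/dt = 2(dl/dt + dw/dt) = 2(7 + 4) = 22 cm/s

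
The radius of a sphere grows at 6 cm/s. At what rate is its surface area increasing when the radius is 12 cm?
576π cm²/s

S = 4πr²
dS/dt = dS/dr · dr/dt = 8πr · 6
At r = 12: dS/dt = 576π cm²/s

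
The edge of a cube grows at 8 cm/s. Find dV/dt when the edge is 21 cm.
10584 cm³/s

V = s³
dV/dt = 3s² · ds/dt = 3·21²·8 = 10584 cm³/s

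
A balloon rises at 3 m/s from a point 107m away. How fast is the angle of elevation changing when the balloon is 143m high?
0.010063 rad/s

tan(θ) = y/107
sec²(θ) · dθ/dt = (1/107) · dy/dt
dθ/dt = cos²(θ)/107 · 3 = 107/(107² + 143²) · 3
dθ/dt = 0.010063 rad/s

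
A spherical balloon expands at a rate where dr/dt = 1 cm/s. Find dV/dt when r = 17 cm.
1156π cm³/s

V = (4/3)πr³
dV/dt = dV/dr · dr/dt = 4πr² · 1
At r = 17: dV/dt = 1156π cm³/s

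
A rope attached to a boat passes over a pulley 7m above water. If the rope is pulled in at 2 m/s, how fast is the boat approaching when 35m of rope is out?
5√6/6 ≈ 2.041 m/s

rope² = x² + 7²
x = √(35² - 7²) = 14√6
dx/dt = (rope/x) · d(rope)/dt = (35/(14√6)) · (-2) = -5√6/6 m/s
The boat approaches at 5√6/6 ≈ 2.041 m/s.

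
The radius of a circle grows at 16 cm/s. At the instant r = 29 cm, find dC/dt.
32π cm/s

C = 2πr
dC/dt = 2π · dr/dt = 2π · 16 = 32π cm/s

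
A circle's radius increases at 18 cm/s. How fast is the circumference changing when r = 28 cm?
36π cm/s

C = 2πr
dC/dt = 2π · dr/dt = 2π · 18 = 36π cm/s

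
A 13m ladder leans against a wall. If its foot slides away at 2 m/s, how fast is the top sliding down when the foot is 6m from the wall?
12√133/133 ≈ 1.041 m/s

x² + y² = 13²
2x·dx/dt + 2y·dy/dt = 0
dy/dt = -x/y · dx/dt = -6/√133 · 2 = -12√133/133 m/s
The top is descending at 12√133/133 ≈ 1.041 m/s.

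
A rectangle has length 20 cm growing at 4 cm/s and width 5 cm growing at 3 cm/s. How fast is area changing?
80 cm²/s

A = lw
dA/dt = w·dl/dt + l·dw/dt = 5·4 + 20·3 = 80 cm²/s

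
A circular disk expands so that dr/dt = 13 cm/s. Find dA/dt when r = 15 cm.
390π cm²/s

A = πr²
dA/dt = 2πr · dr/dt = 2π(15)(13) = 390π cm²/s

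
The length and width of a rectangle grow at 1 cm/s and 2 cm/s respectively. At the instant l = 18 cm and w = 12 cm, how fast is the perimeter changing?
6 cm/s

P = 2(l + w)
dP/dt = 2(dl/dt + dw/dt) = 2(1 + 2) = 6 cm/s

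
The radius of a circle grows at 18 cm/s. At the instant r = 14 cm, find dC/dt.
36π cm/s

C = 2πr
dC/dt = 2π · dr/dt = 2π · 18 = 36π cm/s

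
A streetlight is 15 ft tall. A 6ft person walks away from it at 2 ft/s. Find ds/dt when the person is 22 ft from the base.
4/3 ft/s

By similar triangles: 15/(x+s) = 6/s
Solving: s = 6x/9
ds/dt = 6/9 · dx/dt = 2/3 · 2 = 4/3 ft/s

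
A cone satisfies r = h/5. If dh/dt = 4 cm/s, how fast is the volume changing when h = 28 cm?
3136π/25 cm³/s

V = (1/3)π(h/5)²h = πh³/75
dV/dt = πh²/25 · 4
At h = 28: dV/dt = 3136π/25 cm³/s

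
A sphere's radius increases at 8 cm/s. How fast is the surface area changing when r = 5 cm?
320π cm²/s

S = 4πr²
dS/dt = dS/dr · dr/dt = 8πr · 8
At r = 5: dS/dt = 320π cm²/s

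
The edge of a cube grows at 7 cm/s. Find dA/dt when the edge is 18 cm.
1512 cm²/s

A = 6s²
dA/dt = 12s · ds/dt = 12·18·7 = 1512 cm²/s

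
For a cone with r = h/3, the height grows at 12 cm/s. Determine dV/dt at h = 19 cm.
1444π/3 cm³/s

V = (1/3)π(h/3)²h = πh³/27
dV/dt = πh²/9 · 12
At h = 19: dV/dt = 1444π/3 cm³/s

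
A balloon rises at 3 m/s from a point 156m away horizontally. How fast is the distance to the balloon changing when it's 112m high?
84√2305/2305 ≈ 1.75 m/s

z² = 156² + y²
z = √(156² + 112²) = 4√2305
dz/dt = y/z · dy/dt = 112/(4√2305) · 3 = 84√2305/2305 ≈ 1.75 m/s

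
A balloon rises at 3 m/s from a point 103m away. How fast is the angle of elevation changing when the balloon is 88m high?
0.016836 rad/s

tan(θ) = y/103
sec²(θ) · dθ/dt = (1/103) · dy/dt
dθ/dt = cos²(θ)/103 · 3 = 103/(103² + 88²) · 3
dθ/dt = 0.016836 rad/s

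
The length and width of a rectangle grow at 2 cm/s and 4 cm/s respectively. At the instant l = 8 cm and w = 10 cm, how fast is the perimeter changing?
12 cm/s

P = 2(l + w)
dP/dt = 2(dl/dt + dw/dt) = 2(2 + 4) = 12 cm/s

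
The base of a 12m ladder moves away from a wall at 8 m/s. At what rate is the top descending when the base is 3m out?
8√15/15 ≈ 2.066 m/s

x² + y² = 12²
2x·dx/dt + 2y·dy/dt = 0
dy/dt = -x/y · dx/dt = -3/(3√15) · 8 = -8√15/15 m/s
The top is descending at 8√15/15 ≈ 2.066 m/s.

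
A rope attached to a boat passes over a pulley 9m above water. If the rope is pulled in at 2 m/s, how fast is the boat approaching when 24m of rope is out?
16√55/55 ≈ 2.157 m/s

rope² = x² + 9²
x = √(24² - 9²) = 3√55
dx/dt = (rope/x) · d(rope)/dt = (24/(3√55)) · (-2) = -16√55/55 m/s
The boat approaches at 16√55/55 ≈ 2.157 m/s.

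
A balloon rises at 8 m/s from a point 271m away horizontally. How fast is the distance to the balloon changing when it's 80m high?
640√79841/79841 ≈ 2.265 m/s

z² = 271² + y²
z = √(271² + 80²) = √79841
dz/dt = y/z · dy/dt = 80/√79841 · 8 = 640√79841/79841 ≈ 2.265 m/s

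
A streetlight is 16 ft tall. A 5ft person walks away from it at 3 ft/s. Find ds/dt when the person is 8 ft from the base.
15/11 ft/s

By similar triangles: 16/(x+s) = 5/s
Solving: s = 5x/11
ds/dt = 5/11 · dx/dt = 5/11 · 3 = 15/11 ft/s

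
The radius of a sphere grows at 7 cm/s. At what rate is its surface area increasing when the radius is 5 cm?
280π cm²/s

S = 4πr²
dS/dt = dS/dr · dr/dt = 8πr · 7
At r = 5: dS/dt = 280π cm²/s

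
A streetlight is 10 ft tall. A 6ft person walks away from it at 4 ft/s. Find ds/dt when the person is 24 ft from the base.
6 ft/s

By similar triangles: 10/(x+s) = 6/s
Solving: s = 6x/4
ds/dt = 6/4 · dx/dt = 3/2 · 4 = 6 ft/s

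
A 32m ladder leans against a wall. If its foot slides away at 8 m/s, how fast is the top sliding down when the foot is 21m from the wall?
168√583/583 ≈ 6.958 m/s

x² + y² = 32²
2x·dx/dt + 2y·dy/dt = 0
dy/dt = -x/y · dx/dt = -21/√583 · 8 = -168√583/583 m/s
The top is descending at 168√583/583 ≈ 6.958 m/s.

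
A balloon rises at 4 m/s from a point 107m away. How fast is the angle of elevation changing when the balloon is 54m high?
0.029795 rad/s

tan(θ) = y/107
sec²(θ) · dθ/dt = (1/107) · dy/dt
dθ/dt = cos²(θ)/107 · 4 = 107/(107² + 54²) · 4
dθ/dt = 0.029795 rad/s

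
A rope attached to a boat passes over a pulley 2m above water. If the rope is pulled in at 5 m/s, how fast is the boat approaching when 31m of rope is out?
155√957/957 ≈ 5.01 m/s

rope² = x² + 2²
x = √(31² - 2²) = √957
dx/dt = (rope/x) · d(rope)/dt = (31/√957) · (-5) = -155√957/957 m/s
The boat approaches at 155√957/957 ≈ 5.01 m/s.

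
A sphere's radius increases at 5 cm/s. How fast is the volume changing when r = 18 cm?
6480π cm³/s

V = (4/3)πr³
dV/dt = dV/dr · dr/dt = 4πr² · 5
At r = 18: dV/dt = 6480π cm³/s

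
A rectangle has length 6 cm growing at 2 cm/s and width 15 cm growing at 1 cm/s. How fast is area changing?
36 cm²/s

A = lw
dA/dt = w·dl/dt + l·dw/dt = 15·2 + 6·1 = 36 cm²/s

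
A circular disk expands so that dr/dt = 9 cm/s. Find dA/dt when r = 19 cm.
342π cm²/s

A = πr²
dA/dt = 2πr · dr/dt = 2π(19)(9) = 342π cm²/s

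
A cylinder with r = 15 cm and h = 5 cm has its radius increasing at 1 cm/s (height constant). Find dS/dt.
70π cm²/s

S = 2πrh + 2πr² (lateral + bases)
dS/dt = (2πh + 4πr)·dr/dt = (2π·5 + 4π·15)·1
= 70π cm²/s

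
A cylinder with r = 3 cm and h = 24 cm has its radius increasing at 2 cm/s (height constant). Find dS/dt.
120π cm²/s

S = 2πrh + 2πr² (lateral + bases)
dS/dt = (2πh + 4πr)·dr/dt = (2π·24 + 4π·3)·2
= 120π cm²/s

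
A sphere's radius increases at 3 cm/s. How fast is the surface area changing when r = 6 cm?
144π cm²/s

S = 4πr²
dS/dt = dS/dr · dr/dt = 8πr · 3
At r = 6: dS/dt = 144π cm²/s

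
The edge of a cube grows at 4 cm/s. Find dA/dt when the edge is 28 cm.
1344 cm²/s

A = 6s²
dA/dt = 12s · ds/dt = 12·28·4 = 1344 cm²/s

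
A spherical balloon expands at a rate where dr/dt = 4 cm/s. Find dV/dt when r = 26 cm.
10816π cm³/s

V = (4/3)πr³
dV/dt = dV/dr · dr/dt = 4πr² · 4
At r = 26: dV/dt = 10816π cm³/s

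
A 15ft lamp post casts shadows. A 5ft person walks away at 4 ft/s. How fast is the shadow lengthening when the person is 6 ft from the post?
2 ft/s

By similar triangles: 15/(x+s) = 5/s
Solving: s = 5x/10
ds/dt = 5/10 · dx/dt = 1/2 · 4 = 2 ft/s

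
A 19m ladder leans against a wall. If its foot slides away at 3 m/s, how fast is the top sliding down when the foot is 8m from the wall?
8√33/33 ≈ 1.393 m/s

x² + y² = 19²
2x·dx/dt + 2y·dy/dt = 0
dy/dt = -x/y · dx/dt = -8/(3√33) · 3 = -8√33/33 m/s
The top is descending at 8√33/33 ≈ 1.393 m/s.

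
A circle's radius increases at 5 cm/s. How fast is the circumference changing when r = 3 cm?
10π cm/s

C = 2πr
dC/dt = 2π · dr/dt = 2π · 5 = 10π cm/s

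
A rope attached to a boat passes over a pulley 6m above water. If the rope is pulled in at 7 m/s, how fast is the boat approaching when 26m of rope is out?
91√10/40 ≈ 7.194 m/s

rope² = x² + 6²
x = √(26² - 6²) = 8√10
dx/dt = (rope/x) · d(rope)/dt = (26/(8√10)) · (-7) = -91√10/40 m/s
The boat approaches at 91√10/40 ≈ 7.194 m/s.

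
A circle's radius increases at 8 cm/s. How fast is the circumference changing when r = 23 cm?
16π cm/s

C = 2πr
dC/dt = 2π · dr/dt = 2π · 8 = 16π cm/s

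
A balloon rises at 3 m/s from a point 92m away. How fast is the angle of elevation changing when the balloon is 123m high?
0.011698 rad/s

tan(θ) = y/92
sec²(θ) · dθ/dt = (1/92) · dy/dt
dθ/dt = cos²(θ)/92 · 3 = 92/(92² + 123²) · 3
dθ/dt = 0.011698 rad/s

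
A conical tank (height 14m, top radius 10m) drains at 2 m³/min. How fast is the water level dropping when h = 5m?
98/(625π) ≈ 0.04991 m/min

r/h = 10/14, so r = (5/7)h
V = (1/3)πr²h = (1/3)π((5/7)h)²h = (25/147)πh³
dV/dh = (25/49)πh²
dh/dt = (dV/dt)/(dV/dh) = -2/((25/49)π·5²) = -98/(625π) m/min
The level is dropping at 98/(625π) ≈ 0.04991 m/min.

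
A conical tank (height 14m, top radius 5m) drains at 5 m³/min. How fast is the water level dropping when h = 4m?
49/(20π) ≈ 0.7799 m/min

r/h = 5/14, so r = (5/14)h
V = (1/3)πr²h = (1/3)π((5/14)h)²h = (25/588)πh³
dV/dh = (25/196)πh²
dh/dt = (dV/dt)/(dV/dh) = -5/((25/196)π·4²) = -49/(20π) m/min
The level is dropping at 49/(20π) ≈ 0.7799 m/min.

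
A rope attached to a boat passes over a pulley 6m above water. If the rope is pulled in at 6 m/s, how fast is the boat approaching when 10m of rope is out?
15/2 = 7.5 m/s

rope² = x² + 6²
x = √(10² - 6²) = 8
dx/dt = (rope/x) · d(rope)/dt = (10/8) · (-6) = -15/2 m/s
The boat approaches at 15/2 = 7.5 m/s.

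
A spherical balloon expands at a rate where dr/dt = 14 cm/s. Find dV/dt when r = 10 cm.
5600π cm³/s

V = (4/3)πr³
dV/dt = dV/dr · dr/dt = 4πr² · 14
At r = 10: dV/dt = 5600π cm³/s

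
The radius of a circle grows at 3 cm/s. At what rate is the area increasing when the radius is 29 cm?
174π cm²/s

A = πr²
dA/dt = 2πr · dr/dt = 2π(29)(3) = 174π cm²/s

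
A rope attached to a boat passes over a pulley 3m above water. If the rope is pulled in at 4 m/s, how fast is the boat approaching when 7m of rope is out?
7√10/5 ≈ 4.427 m/s

rope² = x² + 3²
x = √(7² - 3²) = 2√10
dx/dt = (rope/x) · d(rope)/dt = (7/(2√10)) · (-4) = -7√10/5 m/s
The boat approaches at 7√10/5 ≈ 4.427 m/s.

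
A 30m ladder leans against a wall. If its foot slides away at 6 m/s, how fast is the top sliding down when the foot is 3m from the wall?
2√11/11 ≈ 0.603 m/s

x² + y² = 30²
2x·dx/dt + 2y·dy/dt = 0
dy/dt = -x/y · dx/dt = -3/(9√11) · 6 = -2√11/11 m/s
The top is descending at 2√11/11 ≈ 0.603 m/s.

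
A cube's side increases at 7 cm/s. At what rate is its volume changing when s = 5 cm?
525 cm³/s

V = s³
dV/dt = 3s² · ds/dt = 3·5²·7 = 525 cm³/s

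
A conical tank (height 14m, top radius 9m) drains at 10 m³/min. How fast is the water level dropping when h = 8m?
245/(648π) ≈ 0.1203 m/min

r/h = 9/14, so r = (9/14)h
V = (1/3)πr²h = (1/3)π((9/14)h)²h = (27/196)πh³
dV/dh = (81/196)πh²
dh/dt = (dV/dt)/(dV/dh) = -10/((81/196)π·8²) = -245/(648π) m/min
The level is dropping at 245/(648π) ≈ 0.1203 m/min.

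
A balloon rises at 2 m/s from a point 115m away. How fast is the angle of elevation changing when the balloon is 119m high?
0.008398 rad/s

tan(θ) = y/115
sec²(θ) · dθ/dt = (1/115) · dy/dt
dθ/dt = cos²(θ)/115 · 2 = 115/(115² + 119²) · 2
dθ/dt = 0.008398 rad/s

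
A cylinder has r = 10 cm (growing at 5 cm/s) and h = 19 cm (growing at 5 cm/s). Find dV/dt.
2400π cm³/s

V = πr²h
dV/dt = 2πrh·dr/dt + πr²·dh/dt
= 2π(10)(19)(5) + π(10)²(5)
= 2400π cm³/s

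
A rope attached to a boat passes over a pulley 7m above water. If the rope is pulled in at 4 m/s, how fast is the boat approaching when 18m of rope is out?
72√11/55 ≈ 4.342 m/s

rope² = x² + 7²
x = √(18² - 7²) = 5√11
dx/dt = (rope/x) · d(rope)/dt = (18/(5√11)) · (-4) = -72√11/55 m/s
The boat approaches at 72√11/55 ≈ 4.342 m/s.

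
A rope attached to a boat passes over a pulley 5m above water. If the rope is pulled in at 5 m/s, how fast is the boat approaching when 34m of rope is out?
170√1131/1131 ≈ 5.055 m/s

rope² = x² + 5²
x = √(34² - 5²) = √1131
dx/dt = (rope/x) · d(rope)/dt = (34/√1131) · (-5) = -170√1131/1131 m/s
The boat approaches at 170√1131/1131 ≈ 5.055 m/s.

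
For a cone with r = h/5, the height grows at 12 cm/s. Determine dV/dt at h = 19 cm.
4332π/25 cm³/s

V = (1/3)π(h/5)²h = πh³/75
dV/dt = πh²/25 · 12
At h = 19: dV/dt = 4332π/25 cm³/s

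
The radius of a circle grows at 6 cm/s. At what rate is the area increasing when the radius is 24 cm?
288π cm²/s

A = πr²
dA/dt = 2πr · dr/dt = 2π(24)(6) = 288π cm²/s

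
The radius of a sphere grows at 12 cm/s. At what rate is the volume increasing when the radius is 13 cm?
8112π cm³/s

V = (4/3)πr³
dV/dt = dV/dr · dr/dt = 4πr² · 12
At r = 13: dV/dt = 8112π cm³/s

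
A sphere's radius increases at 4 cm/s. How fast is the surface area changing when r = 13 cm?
416π cm²/s

S = 4πr²
dS/dt = dS/dr · dr/dt = 8πr · 4
At r = 13: dS/dt = 416π cm²/s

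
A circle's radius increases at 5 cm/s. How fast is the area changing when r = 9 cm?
90π cm²/s

A = πr²
dA/dt = 2πr · dr/dt = 2π(9)(5) = 90π cm²/s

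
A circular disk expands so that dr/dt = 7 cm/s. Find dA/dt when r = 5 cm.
70π cm²/s

A = πr²
dA/dt = 2πr · dr/dt = 2π(5)(7) = 70π cm²/s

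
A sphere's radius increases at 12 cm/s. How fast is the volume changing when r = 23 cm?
25392π cm³/s

V = (4/3)πr³
dV/dt = dV/dr · dr/dt = 4πr² · 12
At r = 23: dV/dt = 25392π cm³/s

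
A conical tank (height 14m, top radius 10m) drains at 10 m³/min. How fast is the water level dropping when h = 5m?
98/(125π) ≈ 0.2496 m/min

r/h = 10/14, so r = (5/7)h
V = (1/3)πr²h = (1/3)π((5/7)h)²h = (25/147)πh³
dV/dh = (25/49)πh²
dh/dt = (dV/dt)/(dV/dh) = -10/((25/49)π·5²) = -98/(125π) m/min
The level is dropping at 98/(125π) ≈ 0.2496 m/min.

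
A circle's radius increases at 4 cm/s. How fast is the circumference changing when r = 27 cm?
8π cm/s

C = 2πr
dC/dt = 2π · dr/dt = 2π · 4 = 8π cm/s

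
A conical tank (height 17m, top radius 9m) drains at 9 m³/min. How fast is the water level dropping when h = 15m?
289/(2025π) ≈ 0.04543 m/min

r/h = 9/17, so r = (9/17)h
V = (1/3)πr²h = (1/3)π((9/17)h)²h = (27/289)πh³
dV/dh = (81/289)πh²
dh/dt = (dV/dt)/(dV/dh) = -9/((81/289)π·15²) = -289/(2025π) m/min
The level is dropping at 289/(2025π) ≈ 0.04543 m/min.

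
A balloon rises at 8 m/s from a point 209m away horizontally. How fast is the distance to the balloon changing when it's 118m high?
944√57605/57605 ≈ 3.933 m/s

z² = 209² + y²
z = √(209² + 118²) = √57605
dz/dt = y/z · dy/dt = 118/√57605 · 8 = 944√57605/57605 ≈ 3.933 m/s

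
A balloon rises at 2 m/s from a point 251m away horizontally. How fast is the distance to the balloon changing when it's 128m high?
256√79385/79385 ≈ 0.9086 m/s

z² = 251² + y²
z = √(251² + 128²) = √79385
dz/dt = y/z · dy/dt = 128/√79385 · 2 = 256√79385/79385 ≈ 0.9086 m/s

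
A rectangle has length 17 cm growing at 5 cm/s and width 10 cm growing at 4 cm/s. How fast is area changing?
118 cm²/s

A = lw
dA/dt = w·dl/dt + l·dw/dt = 10·5 + 17·4 = 118 cm²/s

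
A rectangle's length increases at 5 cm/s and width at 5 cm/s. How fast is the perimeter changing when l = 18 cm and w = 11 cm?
20 cm/s

P = 2(l + w)
dP/dt = 2(dl/dt + dw/dt) = 2(5 + 5) = 20 cm/s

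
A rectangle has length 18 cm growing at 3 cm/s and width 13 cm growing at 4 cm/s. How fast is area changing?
111 cm²/s

A = lw
dA/dt = w·dl/dt + l·dw/dt = 13·3 + 18·4 = 111 cm²/s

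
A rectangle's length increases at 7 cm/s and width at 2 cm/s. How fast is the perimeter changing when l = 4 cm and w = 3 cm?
18 cm/s

P = 2(l + w)
dP/dt = 2(dl/dt + dw/dt) = 2(7 + 2) = 18 cm/s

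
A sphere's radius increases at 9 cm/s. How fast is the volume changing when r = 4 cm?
576π cm³/s

V = (4/3)πr³
dV/dt = dV/dr · dr/dt = 4πr² · 9
At r = 4: dV/dt = 576π cm³/s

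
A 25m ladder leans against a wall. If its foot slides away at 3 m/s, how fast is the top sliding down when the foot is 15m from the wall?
9/4 = 2.25 m/s

x² + y² = 25²
2x·dx/dt + 2y·dy/dt = 0
dy/dt = -x/y · dx/dt = -15/20 · 3 = -9/4 m/s
The top is descending at 9/4 = 2.25 m/s.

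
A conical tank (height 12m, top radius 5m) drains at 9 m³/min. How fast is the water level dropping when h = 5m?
1296/(625π) ≈ 0.66 m/min

r/h = 5/12, so r = (5/12)h
V = (1/3)πr²h = (1/3)π((5/12)h)²h = (25/432)πh³
dV/dh = (25/144)πh²
dh/dt = (dV/dt)/(dV/dh) = -9/((25/144)π·5²) = -1296/(625π) m/min
The level is dropping at 1296/(625π) ≈ 0.66 m/min.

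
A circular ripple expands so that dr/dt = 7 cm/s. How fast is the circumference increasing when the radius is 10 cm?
14π cm/s

C = 2πr
dC/dt = 2π · dr/dt = 2π · 7 = 14π cm/s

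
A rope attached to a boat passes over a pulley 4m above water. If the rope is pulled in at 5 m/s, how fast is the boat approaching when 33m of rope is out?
165√1073/1073 ≈ 5.037 m/s

rope² = x² + 4²
x = √(33² - 4²) = √1073
dx/dt = (rope/x) · d(rope)/dt = (33/√1073) · (-5) = -165√1073/1073 m/s
The boat approaches at 165√1073/1073 ≈ 5.037 m/s.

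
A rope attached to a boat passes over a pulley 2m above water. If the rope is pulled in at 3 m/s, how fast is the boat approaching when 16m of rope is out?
8√7/7 ≈ 3.024 m/s

rope² = x² + 2²
x = √(16² - 2²) = 6√7
dx/dt = (rope/x) · d(rope)/dt = (16/(6√7)) · (-3) = -8√7/7 m/s
The boat approaches at 8√7/7 ≈ 3.024 m/s.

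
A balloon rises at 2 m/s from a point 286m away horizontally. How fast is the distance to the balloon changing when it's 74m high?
37√21818/10909 ≈ 0.501 m/s

z² = 286² + y²
z = √(286² + 74²) = 2√21818
dz/dt = y/z · dy/dt = 74/(2√21818) · 2 = 37√21818/10909 ≈ 0.501 m/s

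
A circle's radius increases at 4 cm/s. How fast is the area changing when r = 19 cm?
152π cm²/s

A = πr²
dA/dt = 2πr · dr/dt = 2π(19)(4) = 152π cm²/s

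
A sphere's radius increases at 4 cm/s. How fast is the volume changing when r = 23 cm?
8464π cm³/s

V = (4/3)πr³
dV/dt = dV/dr · dr/dt = 4πr² · 4
At r = 23: dV/dt = 8464π cm³/s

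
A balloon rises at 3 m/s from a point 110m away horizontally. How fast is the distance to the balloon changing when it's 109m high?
327√23981/23981 ≈ 2.112 m/s

z² = 110² + y²
z = √(110² + 109²) = √23981
dz/dt = y/z · dy/dt = 109/√23981 · 3 = 327√23981/23981 ≈ 2.112 m/s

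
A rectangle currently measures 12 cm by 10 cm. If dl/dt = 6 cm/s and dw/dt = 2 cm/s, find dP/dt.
16 cm/s

P = 2(l + w)
dP/dt = 2(dl/dt + dw/dt) = 2(6 + 2) = 16 cm/s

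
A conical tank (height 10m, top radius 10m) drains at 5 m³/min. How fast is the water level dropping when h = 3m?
5/(9π) ≈ 0.1768 m/min

r/h = 10/10, so r = h
V = (1/3)πr²h = (1/3)π(h)²h = (1/3)πh³
dV/dh = πh²
dh/dt = (dV/dt)/(dV/dh) = -5/(π·3²) = -5/(9π) m/min
The level is dropping at 5/(9π) ≈ 0.1768 m/min.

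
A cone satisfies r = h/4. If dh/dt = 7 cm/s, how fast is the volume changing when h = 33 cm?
7623π/16 cm³/s

V = (1/3)π(h/4)²h = πh³/48
dV/dt = πh²/16 · 7
At h = 33: dV/dt = 7623π/16 cm³/s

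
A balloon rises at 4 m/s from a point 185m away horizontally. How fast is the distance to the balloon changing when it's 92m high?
368√42689/42689 ≈ 1.781 m/s

z² = 185² + y²
z = √(185² + 92²) = √42689
dz/dt = y/z · dy/dt = 92/√42689 · 4 = 368√42689/42689 ≈ 1.781 m/s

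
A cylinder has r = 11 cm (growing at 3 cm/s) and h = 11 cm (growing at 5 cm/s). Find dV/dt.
1331π cm³/s

V = πr²h
dV/dt = 2πrh·dr/dt + πr²·dh/dt
= 2π(11)(11)(3) + π(11)²(5)
= 1331π cm³/s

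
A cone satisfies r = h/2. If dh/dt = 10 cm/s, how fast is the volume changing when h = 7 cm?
245π/2 cm³/s

V = (1/3)π(h/2)²h = πh³/12
dV/dt = πh²/4 · 10
At h = 7: dV/dt = 245π/2 cm³/s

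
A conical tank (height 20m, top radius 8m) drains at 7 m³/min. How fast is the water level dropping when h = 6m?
175/(144π) ≈ 0.3868 m/min

r/h = 8/20, so r = (2/5)h
V = (1/3)πr²h = (1/3)π((2/5)h)²h = (4/75)πh³
dV/dh = (4/25)πh²
dh/dt = (dV/dt)/(dV/dh) = -7/((4/25)π·6²) = -175/(144π) m/min
The level is dropping at 175/(144π) ≈ 0.3868 m/min.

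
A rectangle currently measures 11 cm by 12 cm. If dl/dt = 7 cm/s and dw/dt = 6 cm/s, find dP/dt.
26 cm/s

P = 2(l + w)
dP/dt = 2(dl/dt + dw/dt) = 2(7 + 6) = 26 cm/s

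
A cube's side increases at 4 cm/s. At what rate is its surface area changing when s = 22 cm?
1056 cm²/s

A = 6s²
dA/dt = 12s · ds/dt = 12·22·4 = 1056 cm²/s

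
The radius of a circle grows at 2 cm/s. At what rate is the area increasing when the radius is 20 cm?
80π cm²/s

A = πr²
dA/dt = 2πr · dr/dt = 2π(20)(2) = 80π cm²/s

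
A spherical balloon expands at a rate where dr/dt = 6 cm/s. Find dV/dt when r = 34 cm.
27744π cm³/s

V = (4/3)πr³
dV/dt = dV/dr · dr/dt = 4πr² · 6
At r = 34: dV/dt = 27744π cm³/s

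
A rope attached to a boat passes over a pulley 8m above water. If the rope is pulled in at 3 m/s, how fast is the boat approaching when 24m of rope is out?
9√2/4 ≈ 3.182 m/s

rope² = x² + 8²
x = √(24² - 8²) = 16√2
dx/dt = (rope/x) · d(rope)/dt = (24/(16√2)) · (-3) = -9√2/4 m/s
The boat approaches at 9√2/4 ≈ 3.182 m/s.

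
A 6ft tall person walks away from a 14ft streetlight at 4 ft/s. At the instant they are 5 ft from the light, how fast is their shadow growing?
3 ft/s

By similar triangles: 14/(x+s) = 6/s
Solving: s = 6x/8
ds/dt = 6/8 · dx/dt = 3/4 · 4 = 3 ft/s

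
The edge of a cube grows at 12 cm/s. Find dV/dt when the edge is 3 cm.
324 cm³/s

V = s³
dV/dt = 3s² · ds/dt = 3·3²·12 = 324 cm³/s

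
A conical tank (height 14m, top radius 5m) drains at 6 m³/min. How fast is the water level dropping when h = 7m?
24/(25π) ≈ 0.3056 m/min

r/h = 5/14, so r = (5/14)h
V = (1/3)πr²h = (1/3)π((5/14)h)²h = (25/588)πh³
dV/dh = (25/196)πh²
dh/dt = (dV/dt)/(dV/dh) = -6/((25/196)π·7²) = -24/(25π) m/min
The level is dropping at 24/(25π) ≈ 0.3056 m/min.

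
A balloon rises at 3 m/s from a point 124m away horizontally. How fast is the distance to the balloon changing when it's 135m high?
405√33601/33601 ≈ 2.209 m/s

z² = 124² + y²
z = √(124² + 135²) = √33601
dz/dt = y/z · dy/dt = 135/√33601 · 3 = 405√33601/33601 ≈ 2.209 m/s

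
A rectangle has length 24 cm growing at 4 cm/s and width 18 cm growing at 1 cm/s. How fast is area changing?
96 cm²/s

A = lw
dA/dt = w·dl/dt + l·dw/dt = 18·4 + 24·1 = 96 cm²/s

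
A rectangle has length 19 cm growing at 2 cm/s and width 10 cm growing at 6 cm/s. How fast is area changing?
134 cm²/s

A = lw
dA/dt = w·dl/dt + l·dw/dt = 10·2 + 19·6 = 134 cm²/s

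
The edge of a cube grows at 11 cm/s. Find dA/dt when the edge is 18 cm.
2376 cm²/s

A = 6s²
dA/dt = 12s · ds/dt = 12·18·11 = 2376 cm²/s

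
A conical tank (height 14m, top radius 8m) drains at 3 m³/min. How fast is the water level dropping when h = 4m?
147/(256π) ≈ 0.1828 m/min

r/h = 8/14, so r = (4/7)h
V = (1/3)πr²h = (1/3)π((4/7)h)²h = (16/147)πh³
dV/dh = (16/49)πh²
dh/dt = (dV/dt)/(dV/dh) = -3/((16/49)π·4²) = -147/(256π) m/min
The level is dropping at 147/(256π) ≈ 0.1828 m/min.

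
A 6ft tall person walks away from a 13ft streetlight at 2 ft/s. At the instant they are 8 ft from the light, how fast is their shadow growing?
12/7 ft/s

By similar triangles: 13/(x+s) = 6/s
Solving: s = 6x/7
ds/dt = 6/7 · dx/dt = 6/7 · 2 = 12/7 ft/s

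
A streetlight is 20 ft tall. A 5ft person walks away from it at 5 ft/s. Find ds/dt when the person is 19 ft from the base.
5/3 ft/s

By similar triangles: 20/(x+s) = 5/s
Solving: s = 5x/15
ds/dt = 5/15 · dx/dt = 1/3 · 5 = 5/3 ft/s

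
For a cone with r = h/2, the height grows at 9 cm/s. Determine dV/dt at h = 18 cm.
729π cm³/s

V = (1/3)π(h/2)²h = πh³/12
dV/dt = πh²/4 · 9
At h = 18: dV/dt = 729π cm³/s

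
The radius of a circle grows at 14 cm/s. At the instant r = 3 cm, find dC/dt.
28π cm/s

C = 2πr
dC/dt = 2π · dr/dt = 2π · 14 = 28π cm/s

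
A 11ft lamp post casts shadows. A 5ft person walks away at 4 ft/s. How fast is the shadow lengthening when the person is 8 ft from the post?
10/3 ft/s

By similar triangles: 11/(x+s) = 5/s
Solving: s = 5x/6
ds/dt = 5/6 · dx/dt = 5/6 · 4 = 10/3 ft/s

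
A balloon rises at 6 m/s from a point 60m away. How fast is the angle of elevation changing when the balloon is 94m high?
0.028948 rad/s

tan(θ) = y/60
sec²(θ) · dθ/dt = (1/60) · dy/dt
dθ/dt = cos²(θ)/60 · 6 = 60/(60² + 94²) · 6
dθ/dt = 0.028948 rad/s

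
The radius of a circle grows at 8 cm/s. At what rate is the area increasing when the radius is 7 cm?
112π cm²/s

A = πr²
dA/dt = 2πr · dr/dt = 2π(7)(8) = 112π cm²/s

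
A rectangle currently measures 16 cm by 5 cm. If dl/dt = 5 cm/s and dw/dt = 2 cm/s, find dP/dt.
14 cm/s

P = 2(l + w)
dP/dt = 2(dl/dt + dw/dt) = 2(5 + 2) = 14 cm/s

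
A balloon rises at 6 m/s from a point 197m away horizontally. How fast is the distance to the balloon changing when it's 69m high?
207√43570/21785 ≈ 1.983 m/s

z² = 197² + y²
z = √(197² + 69²) = √43570
dz/dt = y/z · dy/dt = 69/√43570 · 6 = 207√43570/21785 ≈ 1.983 m/s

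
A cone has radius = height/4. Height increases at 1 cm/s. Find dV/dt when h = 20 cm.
25π cm³/s

V = (1/3)π(h/4)²h = πh³/48
dV/dt = πh²/16 · 1
At h = 20: dV/dt = 25π cm³/s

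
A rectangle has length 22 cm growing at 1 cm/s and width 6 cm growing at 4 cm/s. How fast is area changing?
94 cm²/s

A = lw
dA/dt = w·dl/dt + l·dw/dt = 6·1 + 22·4 = 94 cm²/s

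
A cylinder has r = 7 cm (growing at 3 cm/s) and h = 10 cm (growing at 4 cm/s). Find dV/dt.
616π cm³/s

V = πr²h
dV/dt = 2πrh·dr/dt + πr²·dh/dt
= 2π(7)(10)(3) + π(7)²(4)
= 616π cm³/s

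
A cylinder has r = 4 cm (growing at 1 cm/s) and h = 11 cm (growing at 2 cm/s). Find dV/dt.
120π cm³/s

V = πr²h
dV/dt = 2πrh·dr/dt + πr²·dh/dt
= 2π(4)(11)(1) + π(4)²(2)
= 120π cm³/s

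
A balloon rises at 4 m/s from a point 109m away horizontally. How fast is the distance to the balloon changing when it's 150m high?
600√34381/34381 ≈ 3.236 m/s

z² = 109² + y²
z = √(109² + 150²) = √34381
dz/dt = y/z · dy/dt = 150/√34381 · 4 = 600√34381/34381 ≈ 3.236 m/s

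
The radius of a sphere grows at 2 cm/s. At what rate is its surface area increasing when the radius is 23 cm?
368π cm²/s

S = 4πr²
dS/dt = dS/dr · dr/dt = 8πr · 2
At r = 23: dS/dt = 368π cm²/s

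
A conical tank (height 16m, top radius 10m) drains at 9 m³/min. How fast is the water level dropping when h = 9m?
64/(225π) ≈ 0.09054 m/min

r/h = 10/16, so r = (5/8)h
V = (1/3)πr²h = (1/3)π((5/8)h)²h = (25/192)πh³
dV/dh = (25/64)πh²
dh/dt = (dV/dt)/(dV/dh) = -9/((25/64)π·9²) = -64/(225π) m/min
The level is dropping at 64/(225π) ≈ 0.09054 m/min.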